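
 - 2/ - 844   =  1/422 = 0.00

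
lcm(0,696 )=0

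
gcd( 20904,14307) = 3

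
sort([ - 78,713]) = [-78, 713]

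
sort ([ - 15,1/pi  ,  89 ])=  [ - 15 , 1/pi, 89]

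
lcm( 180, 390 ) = 2340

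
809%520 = 289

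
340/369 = 340/369 = 0.92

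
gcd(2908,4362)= 1454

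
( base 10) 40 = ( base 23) 1h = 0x28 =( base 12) 34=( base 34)16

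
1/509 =1/509 = 0.00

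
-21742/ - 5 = 4348 + 2/5  =  4348.40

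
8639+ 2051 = 10690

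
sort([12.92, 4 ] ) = [4,12.92] 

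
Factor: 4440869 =101^1 * 43969^1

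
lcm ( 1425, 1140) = 5700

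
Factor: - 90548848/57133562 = - 45274424/28566781 = - 2^3 * 13^2*4969^( - 1)*5749^( - 1)*33487^1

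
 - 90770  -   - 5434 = -85336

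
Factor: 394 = 2^1*197^1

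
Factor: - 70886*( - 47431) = 2^1*23^2*67^1 * 47431^1 = 3362193866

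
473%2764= 473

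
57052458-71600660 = -14548202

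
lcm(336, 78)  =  4368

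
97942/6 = 16323 + 2/3  =  16323.67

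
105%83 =22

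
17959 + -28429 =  - 10470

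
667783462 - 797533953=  - 129750491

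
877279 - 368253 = 509026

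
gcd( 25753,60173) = 1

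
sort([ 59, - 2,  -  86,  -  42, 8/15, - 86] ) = [  -  86,-86, - 42,  -  2,8/15, 59]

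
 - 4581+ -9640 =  - 14221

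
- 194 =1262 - 1456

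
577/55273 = 577/55273   =  0.01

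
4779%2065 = 649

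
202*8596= 1736392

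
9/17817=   3/5939 = 0.00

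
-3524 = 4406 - 7930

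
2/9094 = 1/4547= 0.00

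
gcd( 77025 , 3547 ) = 1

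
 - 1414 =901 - 2315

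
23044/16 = 5761/4 = 1440.25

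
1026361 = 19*54019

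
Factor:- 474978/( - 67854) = 7^1 = 7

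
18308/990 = 9154/495  =  18.49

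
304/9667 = 304/9667 = 0.03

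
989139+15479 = 1004618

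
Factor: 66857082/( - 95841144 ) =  - 11142847/15973524 = - 2^(-2) * 3^( -4)*7^( -1)*7043^( - 1)*11142847^1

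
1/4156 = 1/4156 = 0.00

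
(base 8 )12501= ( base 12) 3195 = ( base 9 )7415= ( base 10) 5441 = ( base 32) 5a1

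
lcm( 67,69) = 4623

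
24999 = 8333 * 3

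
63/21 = 3 = 3.00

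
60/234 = 10/39 = 0.26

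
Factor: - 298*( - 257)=76586= 2^1*149^1 * 257^1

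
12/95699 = 12/95699= 0.00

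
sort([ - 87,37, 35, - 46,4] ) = [ - 87, - 46,4,35,37 ]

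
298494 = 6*49749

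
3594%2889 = 705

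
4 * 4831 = 19324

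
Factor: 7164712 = 2^3*67^1*13367^1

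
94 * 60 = 5640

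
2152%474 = 256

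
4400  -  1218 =3182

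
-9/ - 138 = 3/46 =0.07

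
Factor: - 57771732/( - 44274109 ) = 2^2*3^1 * 11^( -1 )*71^( - 1)*83^( - 1) * 373^1 *683^( - 1 ) *12907^1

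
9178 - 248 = 8930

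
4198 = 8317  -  4119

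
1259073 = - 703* (-1791 )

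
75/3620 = 15/724 =0.02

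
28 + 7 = 35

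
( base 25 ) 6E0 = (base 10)4100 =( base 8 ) 10004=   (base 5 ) 112400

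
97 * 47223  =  4580631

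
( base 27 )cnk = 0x24AD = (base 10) 9389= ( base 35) 7n9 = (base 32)95d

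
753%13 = 12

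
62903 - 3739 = 59164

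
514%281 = 233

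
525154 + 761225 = 1286379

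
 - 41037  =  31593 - 72630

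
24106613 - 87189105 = - 63082492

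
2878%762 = 592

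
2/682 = 1/341  =  0.00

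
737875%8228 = 5583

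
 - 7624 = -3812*2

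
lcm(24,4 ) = 24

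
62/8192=31/4096= 0.01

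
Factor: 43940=2^2*5^1*13^3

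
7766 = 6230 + 1536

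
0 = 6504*0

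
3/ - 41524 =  - 1 + 41521/41524 = -0.00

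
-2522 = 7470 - 9992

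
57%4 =1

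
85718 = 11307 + 74411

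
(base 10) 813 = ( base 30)r3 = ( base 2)1100101101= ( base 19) 24f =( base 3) 1010010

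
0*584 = 0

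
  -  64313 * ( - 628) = 40388564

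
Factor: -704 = -2^6 * 11^1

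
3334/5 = 666+4/5 = 666.80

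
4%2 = 0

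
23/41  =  23/41 = 0.56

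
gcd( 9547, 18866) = 1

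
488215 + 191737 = 679952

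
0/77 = 0 = 0.00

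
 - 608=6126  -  6734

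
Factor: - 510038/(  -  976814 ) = 255019^1*488407^(-1 ) = 255019/488407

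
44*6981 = 307164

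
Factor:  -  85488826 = - 2^1*42744413^1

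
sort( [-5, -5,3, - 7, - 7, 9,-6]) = [ - 7,-7, - 6,-5,-5, 3,9 ] 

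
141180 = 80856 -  - 60324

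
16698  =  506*33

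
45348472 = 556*81562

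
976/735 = 976/735 = 1.33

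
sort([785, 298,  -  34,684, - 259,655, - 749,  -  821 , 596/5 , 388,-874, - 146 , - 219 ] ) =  [ - 874, - 821,-749,-259 , - 219, - 146, - 34,  596/5,298 , 388,655,684,785 ]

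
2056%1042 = 1014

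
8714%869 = 24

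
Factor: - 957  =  -3^1*11^1 * 29^1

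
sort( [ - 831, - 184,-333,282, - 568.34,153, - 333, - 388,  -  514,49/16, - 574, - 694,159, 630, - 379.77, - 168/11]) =[-831 ,  -  694,-574, - 568.34, - 514 , - 388, -379.77,-333, - 333, - 184, - 168/11,49/16, 153, 159, 282, 630]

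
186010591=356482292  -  170471701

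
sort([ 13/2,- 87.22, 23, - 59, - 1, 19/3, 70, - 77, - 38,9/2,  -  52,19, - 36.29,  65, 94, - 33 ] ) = [ - 87.22, - 77, - 59,-52,  -  38, - 36.29 ,  -  33, - 1,  9/2,19/3,  13/2, 19, 23, 65, 70 , 94 ]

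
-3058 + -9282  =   - 12340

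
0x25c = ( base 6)2444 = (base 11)4aa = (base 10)604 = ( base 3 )211101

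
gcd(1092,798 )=42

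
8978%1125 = 1103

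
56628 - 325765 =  - 269137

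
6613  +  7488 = 14101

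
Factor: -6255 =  - 3^2*5^1*139^1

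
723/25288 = 723/25288= 0.03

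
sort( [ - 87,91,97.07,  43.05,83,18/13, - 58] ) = [- 87, - 58,18/13,43.05, 83,91,97.07] 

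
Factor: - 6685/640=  - 1337/128 =-2^( -7)*7^1*191^1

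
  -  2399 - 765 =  - 3164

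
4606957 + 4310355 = 8917312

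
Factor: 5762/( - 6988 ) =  - 2^( -1)*43^1 * 67^1*1747^( - 1 ) =- 2881/3494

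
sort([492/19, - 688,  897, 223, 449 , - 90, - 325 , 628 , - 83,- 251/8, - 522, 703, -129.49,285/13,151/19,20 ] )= [ - 688, - 522,  -  325, - 129.49, - 90, - 83, - 251/8, 151/19, 20,  285/13,492/19,223, 449, 628, 703,  897 ]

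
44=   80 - 36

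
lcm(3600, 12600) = 25200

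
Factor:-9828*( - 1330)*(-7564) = -98870859360 = - 2^5*3^3*5^1*7^2 * 13^1*19^1*31^1*61^1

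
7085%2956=1173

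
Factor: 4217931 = 3^2 * 367^1 * 1277^1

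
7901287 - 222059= 7679228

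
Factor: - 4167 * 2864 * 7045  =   - 84077058960 = - 2^4*3^2 * 5^1*179^1*463^1*1409^1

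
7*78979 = 552853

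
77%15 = 2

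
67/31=2 + 5/31=2.16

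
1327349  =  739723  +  587626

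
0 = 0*25104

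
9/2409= 3/803 = 0.00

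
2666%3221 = 2666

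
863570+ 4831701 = 5695271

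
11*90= 990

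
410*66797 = 27386770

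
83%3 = 2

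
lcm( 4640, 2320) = 4640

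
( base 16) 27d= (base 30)l7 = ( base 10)637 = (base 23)14g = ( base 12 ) 451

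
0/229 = 0 = 0.00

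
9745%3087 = 484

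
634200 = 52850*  12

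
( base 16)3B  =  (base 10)59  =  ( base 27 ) 25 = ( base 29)21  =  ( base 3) 2012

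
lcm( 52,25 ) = 1300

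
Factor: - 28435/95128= - 55/184 =- 2^( - 3 )* 5^1 * 11^1*23^(  -  1 ) 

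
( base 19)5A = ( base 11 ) 96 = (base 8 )151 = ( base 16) 69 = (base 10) 105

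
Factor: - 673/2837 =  - 673^1 * 2837^( - 1)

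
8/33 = 8/33 = 0.24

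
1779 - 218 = 1561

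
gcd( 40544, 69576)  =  8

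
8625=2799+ 5826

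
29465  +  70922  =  100387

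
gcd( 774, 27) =9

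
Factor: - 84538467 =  - 3^2*13^1 * 17^1*19^1*2237^1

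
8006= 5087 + 2919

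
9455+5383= 14838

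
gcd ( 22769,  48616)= 1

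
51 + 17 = 68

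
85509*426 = 36426834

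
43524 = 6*7254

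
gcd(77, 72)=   1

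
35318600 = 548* 64450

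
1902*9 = 17118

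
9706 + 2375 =12081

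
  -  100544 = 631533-732077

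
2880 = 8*360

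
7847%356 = 15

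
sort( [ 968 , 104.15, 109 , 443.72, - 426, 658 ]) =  [ - 426, 104.15,  109,443.72,658, 968 ]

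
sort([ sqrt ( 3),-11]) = [ - 11 , sqrt( 3)]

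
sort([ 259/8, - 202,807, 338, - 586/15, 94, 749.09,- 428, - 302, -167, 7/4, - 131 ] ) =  [ - 428, - 302, - 202, - 167,-131, - 586/15, 7/4, 259/8,94,338, 749.09, 807]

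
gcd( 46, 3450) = 46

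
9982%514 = 216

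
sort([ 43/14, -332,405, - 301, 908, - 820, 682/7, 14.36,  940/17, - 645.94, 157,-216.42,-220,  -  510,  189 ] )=[ - 820,-645.94, - 510,  -  332, -301,-220, - 216.42,43/14,14.36 , 940/17,682/7, 157 , 189, 405  ,  908]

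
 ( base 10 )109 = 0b1101101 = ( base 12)91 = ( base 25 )49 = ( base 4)1231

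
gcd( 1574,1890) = 2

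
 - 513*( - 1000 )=513000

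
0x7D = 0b1111101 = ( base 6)325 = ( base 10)125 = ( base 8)175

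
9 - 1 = 8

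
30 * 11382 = 341460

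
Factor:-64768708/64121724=  -  3^( - 2 )*17^1*47^ (-1 )*37897^( - 1)*952481^1  =  - 16192177/16030431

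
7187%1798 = 1793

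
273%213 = 60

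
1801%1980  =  1801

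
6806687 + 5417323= 12224010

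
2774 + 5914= 8688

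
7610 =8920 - 1310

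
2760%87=63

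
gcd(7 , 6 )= 1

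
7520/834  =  9+7/417 = 9.02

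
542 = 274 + 268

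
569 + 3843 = 4412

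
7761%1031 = 544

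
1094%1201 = 1094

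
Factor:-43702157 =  - 31^1*53^1*67^1 * 397^1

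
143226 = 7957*18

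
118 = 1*118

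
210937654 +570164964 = 781102618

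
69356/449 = 69356/449 = 154.47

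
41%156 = 41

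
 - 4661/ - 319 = 4661/319 = 14.61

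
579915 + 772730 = 1352645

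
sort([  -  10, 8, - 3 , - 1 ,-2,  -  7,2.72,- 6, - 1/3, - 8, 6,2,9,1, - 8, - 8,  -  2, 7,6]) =[- 10, - 8,-8 ,  -  8,- 7,-6, - 3,-2,  -  2, - 1,-1/3,1, 2,  2.72,6,6,7,  8, 9] 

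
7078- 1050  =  6028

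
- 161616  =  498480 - 660096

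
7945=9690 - 1745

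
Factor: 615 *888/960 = 4551/8 = 2^( - 3 )*3^1*37^1*41^1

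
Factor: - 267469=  - 267469^1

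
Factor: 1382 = 2^1*691^1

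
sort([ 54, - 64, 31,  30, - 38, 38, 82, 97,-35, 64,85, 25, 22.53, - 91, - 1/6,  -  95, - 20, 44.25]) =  [ - 95, - 91, - 64, - 38, - 35,-20, - 1/6, 22.53, 25,30, 31, 38,44.25, 54 , 64, 82, 85,97 ]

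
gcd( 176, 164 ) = 4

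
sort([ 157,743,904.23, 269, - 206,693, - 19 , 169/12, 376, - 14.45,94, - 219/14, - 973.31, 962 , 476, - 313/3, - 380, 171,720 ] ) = [ - 973.31, - 380  , - 206,  -  313/3, - 19 , - 219/14 , - 14.45,169/12, 94,157,171, 269, 376,476, 693,  720, 743, 904.23 , 962]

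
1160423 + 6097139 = 7257562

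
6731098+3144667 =9875765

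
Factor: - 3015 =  - 3^2*5^1*67^1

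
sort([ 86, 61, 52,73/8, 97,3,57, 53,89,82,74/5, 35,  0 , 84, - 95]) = [ - 95,0 , 3, 73/8, 74/5,35, 52,53 , 57,61,82,84,86, 89, 97]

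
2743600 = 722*3800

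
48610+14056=62666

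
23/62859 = 1/2733 = 0.00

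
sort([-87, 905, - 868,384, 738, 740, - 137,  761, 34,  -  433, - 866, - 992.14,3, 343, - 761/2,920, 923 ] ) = [ - 992.14, - 868,  -  866, - 433, - 761/2, - 137, - 87,3,34, 343 , 384,738,740,761,905 , 920,923]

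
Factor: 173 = 173^1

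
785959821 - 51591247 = 734368574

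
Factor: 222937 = 11^1*13^1*1559^1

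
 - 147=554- 701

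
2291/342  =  6+239/342 = 6.70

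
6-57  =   - 51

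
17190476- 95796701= - 78606225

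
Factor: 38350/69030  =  3^( - 2)*5^1 = 5/9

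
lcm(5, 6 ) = 30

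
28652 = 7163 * 4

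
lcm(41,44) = 1804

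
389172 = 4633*84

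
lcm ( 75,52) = 3900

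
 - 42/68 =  -21/34  =  - 0.62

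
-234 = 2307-2541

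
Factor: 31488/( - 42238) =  - 15744/21119=- 2^7*3^1 * 7^( - 2) * 41^1*431^( - 1) 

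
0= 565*0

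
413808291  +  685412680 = 1099220971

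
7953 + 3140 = 11093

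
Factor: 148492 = 2^2*37123^1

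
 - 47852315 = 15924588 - 63776903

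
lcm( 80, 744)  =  7440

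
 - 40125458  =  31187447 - 71312905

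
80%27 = 26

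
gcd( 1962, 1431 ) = 9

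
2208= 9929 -7721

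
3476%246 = 32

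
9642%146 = 6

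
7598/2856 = 2 + 943/1428=2.66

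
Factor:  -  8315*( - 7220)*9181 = 551174908300 = 2^2*5^2* 19^2*1663^1 * 9181^1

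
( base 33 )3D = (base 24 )4g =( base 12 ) 94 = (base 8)160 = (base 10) 112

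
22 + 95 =117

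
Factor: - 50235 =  - 3^1*5^1  *17^1 * 197^1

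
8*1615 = 12920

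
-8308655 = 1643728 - 9952383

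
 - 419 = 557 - 976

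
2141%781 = 579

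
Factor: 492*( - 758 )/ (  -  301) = 2^3*3^1*7^( - 1 )*41^1*43^(-1 )* 379^1 = 372936/301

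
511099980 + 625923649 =1137023629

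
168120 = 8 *21015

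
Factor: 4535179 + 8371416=5^1 * 13^1*29^1*41^1*167^1 =12906595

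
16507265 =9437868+7069397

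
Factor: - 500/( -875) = 2^2*7^( - 1 ) = 4/7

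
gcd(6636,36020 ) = 4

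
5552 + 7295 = 12847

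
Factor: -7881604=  - 2^2*1970401^1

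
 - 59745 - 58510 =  - 118255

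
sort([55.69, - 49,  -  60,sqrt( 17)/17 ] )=[  -  60 ,  -  49,sqrt(17 )/17,55.69]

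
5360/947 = 5360/947= 5.66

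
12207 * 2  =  24414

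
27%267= 27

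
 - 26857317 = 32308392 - 59165709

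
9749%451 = 278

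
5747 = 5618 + 129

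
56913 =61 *933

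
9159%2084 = 823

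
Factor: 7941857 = 7^1*11^1*103141^1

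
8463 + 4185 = 12648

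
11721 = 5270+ 6451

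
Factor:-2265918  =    -  2^1*3^1* 377653^1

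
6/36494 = 3/18247= 0.00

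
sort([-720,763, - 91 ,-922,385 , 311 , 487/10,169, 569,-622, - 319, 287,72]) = [ - 922,-720 ,-622 , - 319,  -  91,487/10,  72,169,287,311, 385,569,  763] 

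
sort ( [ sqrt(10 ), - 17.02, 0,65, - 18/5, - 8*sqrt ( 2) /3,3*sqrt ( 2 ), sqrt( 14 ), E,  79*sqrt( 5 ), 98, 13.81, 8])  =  [ - 17.02, - 8 * sqrt (2 ) /3,-18/5, 0, E , sqrt( 10)  ,  sqrt (14),  3*sqrt( 2 ),8, 13.81,65, 98, 79*sqrt( 5 ) ]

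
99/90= 1+1/10 = 1.10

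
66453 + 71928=138381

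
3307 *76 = 251332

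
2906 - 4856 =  - 1950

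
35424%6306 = 3894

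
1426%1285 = 141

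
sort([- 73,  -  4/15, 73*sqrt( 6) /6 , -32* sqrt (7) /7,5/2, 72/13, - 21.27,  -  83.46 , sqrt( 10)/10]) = [ - 83.46, - 73, - 21.27, - 32*sqrt(7) /7, - 4/15, sqrt(10)/10,5/2,72/13 , 73*sqrt(6)/6 ] 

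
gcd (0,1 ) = 1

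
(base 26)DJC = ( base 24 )g36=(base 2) 10010001001110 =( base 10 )9294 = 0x244E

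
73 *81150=5923950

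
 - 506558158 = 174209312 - 680767470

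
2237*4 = 8948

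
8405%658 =509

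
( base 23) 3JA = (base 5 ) 31114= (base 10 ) 2034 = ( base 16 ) 7f2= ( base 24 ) 3CI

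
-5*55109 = -275545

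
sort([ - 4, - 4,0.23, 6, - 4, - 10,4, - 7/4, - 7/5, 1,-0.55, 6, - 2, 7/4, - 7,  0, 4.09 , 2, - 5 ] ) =[ - 10, - 7,  -  5, - 4, - 4 , - 4, - 2 , - 7/4, - 7/5, - 0.55,0 , 0.23,1, 7/4,2 , 4,4.09 , 6, 6]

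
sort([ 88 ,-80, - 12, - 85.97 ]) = [ - 85.97, - 80, - 12 , 88 ] 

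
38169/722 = 38169/722 = 52.87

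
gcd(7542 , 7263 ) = 9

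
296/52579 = 296/52579 = 0.01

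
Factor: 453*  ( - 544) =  - 246432 = - 2^5*3^1*17^1*151^1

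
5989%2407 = 1175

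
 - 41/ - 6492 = 41/6492 = 0.01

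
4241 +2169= 6410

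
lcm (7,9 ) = 63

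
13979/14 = 1997/2 = 998.50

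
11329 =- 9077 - -20406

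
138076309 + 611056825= 749133134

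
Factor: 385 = 5^1 *7^1*11^1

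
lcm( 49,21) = 147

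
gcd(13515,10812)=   2703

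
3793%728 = 153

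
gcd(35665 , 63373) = 1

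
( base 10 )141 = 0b10001101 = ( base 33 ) 49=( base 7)261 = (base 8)215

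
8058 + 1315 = 9373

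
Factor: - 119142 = - 2^1 * 3^2*6619^1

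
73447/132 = 6677/12= 556.42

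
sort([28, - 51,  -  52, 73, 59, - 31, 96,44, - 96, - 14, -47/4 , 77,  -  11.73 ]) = [ - 96, - 52, - 51, - 31,-14, - 47/4 , - 11.73, 28,  44 , 59, 73,77, 96]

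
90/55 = 18/11 =1.64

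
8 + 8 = 16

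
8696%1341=650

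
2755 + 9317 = 12072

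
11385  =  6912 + 4473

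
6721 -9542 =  - 2821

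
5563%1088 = 123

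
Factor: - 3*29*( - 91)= 7917  =  3^1*7^1 *13^1*29^1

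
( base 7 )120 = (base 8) 77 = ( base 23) 2h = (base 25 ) 2d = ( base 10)63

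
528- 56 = 472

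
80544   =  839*96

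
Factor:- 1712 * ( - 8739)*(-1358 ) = -20317266144 =-  2^5*3^2*7^1 * 97^1*107^1*971^1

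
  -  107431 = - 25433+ - 81998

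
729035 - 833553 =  - 104518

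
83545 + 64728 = 148273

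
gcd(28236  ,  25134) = 6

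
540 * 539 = 291060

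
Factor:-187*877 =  - 11^1  *17^1*877^1 = -163999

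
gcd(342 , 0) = 342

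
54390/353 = 54390/353 = 154.08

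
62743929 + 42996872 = 105740801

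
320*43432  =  13898240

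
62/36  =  31/18=1.72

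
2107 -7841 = -5734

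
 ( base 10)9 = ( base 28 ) 9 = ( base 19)9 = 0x9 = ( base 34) 9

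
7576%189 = 16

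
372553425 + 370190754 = 742744179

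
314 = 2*157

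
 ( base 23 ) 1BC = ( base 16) 31a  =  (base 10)794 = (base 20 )1JE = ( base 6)3402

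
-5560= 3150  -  8710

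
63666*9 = 572994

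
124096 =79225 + 44871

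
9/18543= 3/6181 =0.00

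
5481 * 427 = 2340387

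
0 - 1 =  - 1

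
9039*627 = 5667453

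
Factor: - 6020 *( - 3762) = 2^3*3^2*5^1*7^1*11^1*19^1 * 43^1= 22647240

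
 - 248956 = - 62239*4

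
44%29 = 15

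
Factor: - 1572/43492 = -3^1*83^( - 1) = -3/83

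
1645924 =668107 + 977817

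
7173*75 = 537975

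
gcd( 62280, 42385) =865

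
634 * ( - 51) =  - 32334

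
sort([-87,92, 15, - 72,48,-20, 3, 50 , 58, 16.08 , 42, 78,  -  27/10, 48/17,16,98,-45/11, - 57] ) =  [ - 87, - 72,-57,  -  20, - 45/11, - 27/10, 48/17, 3,15,16, 16.08,42, 48, 50, 58, 78 , 92,  98 ] 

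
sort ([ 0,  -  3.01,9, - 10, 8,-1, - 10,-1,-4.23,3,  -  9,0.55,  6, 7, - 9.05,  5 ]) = [ - 10, - 10, - 9.05, - 9, - 4.23, - 3.01,- 1,-1, 0, 0.55,  3,  5, 6, 7,8,9] 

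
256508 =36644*7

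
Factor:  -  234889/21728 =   -  2^ ( - 5 )*7^( - 1)*17^1*41^1*97^(  -  1 )*337^1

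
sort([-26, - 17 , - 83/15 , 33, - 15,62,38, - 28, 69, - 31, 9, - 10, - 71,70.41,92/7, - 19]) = [ -71, - 31, - 28,  -  26, - 19, - 17, - 15, - 10, - 83/15,9,92/7,33, 38,62 , 69,70.41]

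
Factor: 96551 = 7^1*13^1*1061^1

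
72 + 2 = 74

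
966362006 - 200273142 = 766088864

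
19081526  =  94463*202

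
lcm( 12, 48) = 48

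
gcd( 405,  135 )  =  135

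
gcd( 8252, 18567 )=2063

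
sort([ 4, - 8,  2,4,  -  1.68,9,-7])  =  [ - 8, - 7,  -  1.68,2,4,4,9]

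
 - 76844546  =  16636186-93480732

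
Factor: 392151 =3^1*67^1*1951^1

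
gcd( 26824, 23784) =8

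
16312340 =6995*2332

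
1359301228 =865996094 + 493305134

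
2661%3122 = 2661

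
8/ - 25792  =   - 1  +  3223/3224 = - 0.00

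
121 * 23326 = 2822446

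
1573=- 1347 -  -2920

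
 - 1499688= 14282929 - 15782617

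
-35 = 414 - 449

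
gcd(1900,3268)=76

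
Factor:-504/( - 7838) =2^2*3^2*7^1* 3919^( - 1) = 252/3919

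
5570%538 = 190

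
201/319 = 201/319  =  0.63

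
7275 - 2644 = 4631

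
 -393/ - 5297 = 393/5297= 0.07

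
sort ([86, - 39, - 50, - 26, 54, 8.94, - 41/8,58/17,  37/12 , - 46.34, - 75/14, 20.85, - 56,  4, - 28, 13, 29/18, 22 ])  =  [ - 56 , - 50, - 46.34,-39, - 28, - 26, -75/14 ,-41/8 , 29/18,  37/12,58/17, 4,8.94, 13, 20.85,22,54,86] 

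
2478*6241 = 15465198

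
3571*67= 239257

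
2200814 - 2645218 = - 444404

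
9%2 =1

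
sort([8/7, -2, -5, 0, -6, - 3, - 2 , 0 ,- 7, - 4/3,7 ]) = [ - 7, - 6, - 5,-3, - 2 , - 2, - 4/3, 0,0,8/7,  7 ] 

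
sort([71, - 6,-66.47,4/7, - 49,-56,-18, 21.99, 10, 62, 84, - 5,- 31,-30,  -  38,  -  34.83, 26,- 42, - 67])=[ - 67, - 66.47, - 56, - 49, - 42,  -  38,-34.83,-31,-30,-18,-6, - 5, 4/7, 10, 21.99,  26, 62,71, 84]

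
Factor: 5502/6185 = 2^1*3^1*5^(-1 ) * 7^1 * 131^1*1237^( - 1 )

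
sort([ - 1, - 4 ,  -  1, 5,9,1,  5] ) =[ - 4,  -  1,-1,  1,5,5,9 ] 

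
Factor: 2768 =2^4 * 173^1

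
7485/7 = 7485/7 = 1069.29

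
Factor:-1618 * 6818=-2^2*7^1*487^1*809^1 = - 11031524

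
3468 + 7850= 11318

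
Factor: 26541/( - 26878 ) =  - 2^(- 1)*3^3*89^( - 1 )*151^( - 1)*983^1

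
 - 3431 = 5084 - 8515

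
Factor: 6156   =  2^2*3^4*  19^1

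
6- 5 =1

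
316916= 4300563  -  3983647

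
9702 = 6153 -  - 3549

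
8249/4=8249/4 = 2062.25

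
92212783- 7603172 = 84609611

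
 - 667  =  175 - 842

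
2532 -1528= 1004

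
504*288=145152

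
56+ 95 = 151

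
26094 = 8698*3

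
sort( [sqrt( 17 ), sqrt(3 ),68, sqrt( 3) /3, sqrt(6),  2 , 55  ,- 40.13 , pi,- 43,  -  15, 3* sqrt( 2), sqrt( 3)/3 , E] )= [ - 43,-40.13,-15 , sqrt(3) /3, sqrt( 3 ) /3,sqrt(3),2, sqrt( 6),E,pi,sqrt( 17), 3 * sqrt( 2),55,68] 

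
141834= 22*6447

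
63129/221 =285 + 144/221 =285.65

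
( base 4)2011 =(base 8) 205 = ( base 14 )97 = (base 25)58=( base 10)133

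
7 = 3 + 4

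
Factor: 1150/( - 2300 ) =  - 2^(- 1) = - 1/2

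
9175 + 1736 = 10911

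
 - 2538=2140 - 4678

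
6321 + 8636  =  14957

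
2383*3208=7644664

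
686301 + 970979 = 1657280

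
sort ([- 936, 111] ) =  [ - 936, 111]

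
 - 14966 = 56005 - 70971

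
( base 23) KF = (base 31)FA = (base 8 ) 733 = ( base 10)475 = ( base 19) 160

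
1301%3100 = 1301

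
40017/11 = 3637 + 10/11=3637.91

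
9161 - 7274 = 1887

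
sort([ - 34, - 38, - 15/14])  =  [ - 38,  -  34, - 15/14 ] 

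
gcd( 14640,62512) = 16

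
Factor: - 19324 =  - 2^2*4831^1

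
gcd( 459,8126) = 17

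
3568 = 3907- 339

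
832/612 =208/153 = 1.36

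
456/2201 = 456/2201 = 0.21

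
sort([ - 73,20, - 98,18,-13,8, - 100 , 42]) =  [ - 100, - 98, - 73, - 13,8 , 18,20 , 42] 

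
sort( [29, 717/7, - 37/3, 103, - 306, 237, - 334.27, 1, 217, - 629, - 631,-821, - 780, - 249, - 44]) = [ - 821, - 780, - 631,-629, - 334.27, - 306,  -  249, - 44,  -  37/3, 1, 29,717/7, 103, 217, 237]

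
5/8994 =5/8994= 0.00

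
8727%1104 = 999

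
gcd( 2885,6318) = 1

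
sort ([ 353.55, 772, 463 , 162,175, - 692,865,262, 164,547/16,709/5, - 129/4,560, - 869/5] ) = [-692, - 869/5, - 129/4,547/16 , 709/5,  162, 164,175,262, 353.55,463,560, 772,865 ] 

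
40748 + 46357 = 87105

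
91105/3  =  30368 + 1/3=30368.33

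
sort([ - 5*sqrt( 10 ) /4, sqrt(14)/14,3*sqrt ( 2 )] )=[ - 5*sqrt( 10)/4, sqrt(14)/14, 3*sqrt( 2)]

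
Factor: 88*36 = 2^5*3^2*11^1 = 3168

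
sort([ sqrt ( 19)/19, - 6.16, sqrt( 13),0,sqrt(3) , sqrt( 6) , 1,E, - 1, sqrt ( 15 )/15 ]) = [-6.16, - 1,0, sqrt(19) /19, sqrt( 15)/15, 1 , sqrt(3), sqrt( 6), E, sqrt (13 ) ] 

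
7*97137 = 679959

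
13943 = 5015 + 8928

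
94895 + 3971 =98866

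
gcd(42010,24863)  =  1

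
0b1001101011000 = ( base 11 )37a2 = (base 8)11530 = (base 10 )4952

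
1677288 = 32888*51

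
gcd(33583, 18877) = 43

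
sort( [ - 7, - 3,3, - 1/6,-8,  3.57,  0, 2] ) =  [-8,-7, - 3, - 1/6, 0  ,  2, 3,  3.57] 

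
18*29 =522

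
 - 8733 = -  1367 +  - 7366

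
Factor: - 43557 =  - 3^1*14519^1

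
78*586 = 45708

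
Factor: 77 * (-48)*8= -2^7*3^1*7^1*11^1  =  -29568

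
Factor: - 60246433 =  -13^1*47^1*151^1*653^1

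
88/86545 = 88/86545 = 0.00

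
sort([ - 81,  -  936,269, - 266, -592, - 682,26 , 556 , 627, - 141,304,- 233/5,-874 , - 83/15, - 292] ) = [ - 936, - 874, - 682, - 592,-292, - 266 ,-141 ,-81,  -  233/5,-83/15  ,  26 , 269,304, 556,627]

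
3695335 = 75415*49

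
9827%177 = 92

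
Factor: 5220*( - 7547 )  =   - 2^2*3^2*5^1*29^1*7547^1   =  - 39395340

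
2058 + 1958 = 4016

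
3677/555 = 3677/555 = 6.63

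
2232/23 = 97 + 1/23  =  97.04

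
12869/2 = 12869/2 = 6434.50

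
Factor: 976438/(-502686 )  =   - 488219/251343 = - 3^( - 4 )*29^( - 1)*31^1*107^( - 1)*15749^1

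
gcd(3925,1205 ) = 5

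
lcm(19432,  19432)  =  19432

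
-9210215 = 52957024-62167239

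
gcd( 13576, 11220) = 4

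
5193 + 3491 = 8684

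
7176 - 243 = 6933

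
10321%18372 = 10321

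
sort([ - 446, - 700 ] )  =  [ - 700, - 446 ] 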